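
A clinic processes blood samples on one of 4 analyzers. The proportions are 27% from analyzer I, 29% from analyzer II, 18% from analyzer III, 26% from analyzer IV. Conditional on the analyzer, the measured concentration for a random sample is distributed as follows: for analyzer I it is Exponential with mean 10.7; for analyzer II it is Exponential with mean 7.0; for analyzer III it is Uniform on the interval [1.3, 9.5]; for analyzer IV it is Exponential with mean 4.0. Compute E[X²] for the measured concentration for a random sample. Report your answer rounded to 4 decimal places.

For each component E[X²] = Var + (mean)², giving I: 228.98; II: 98; III: 34.7633; IV: 32.
Overall E[X²] = 0.27·228.98 + 0.29·98 + 0.18·34.7633 + 0.26·32 = 104.822.

104.8220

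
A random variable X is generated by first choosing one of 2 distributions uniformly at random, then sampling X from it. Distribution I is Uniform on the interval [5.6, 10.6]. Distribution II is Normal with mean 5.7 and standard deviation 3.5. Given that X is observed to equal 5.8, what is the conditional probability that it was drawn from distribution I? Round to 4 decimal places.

0.6371

Likelihoods f(5.8 | ·): I: 0.2; II: 0.113937.
Posterior ∝ prior × likelihood. Numerator for I: 0.5·0.2 = 0.1.
Normalizing constant: 0.5·0.2 + 0.5·0.113937 = 0.156968.
P(I | observation) = 0.1 / 0.156968 = 0.637071.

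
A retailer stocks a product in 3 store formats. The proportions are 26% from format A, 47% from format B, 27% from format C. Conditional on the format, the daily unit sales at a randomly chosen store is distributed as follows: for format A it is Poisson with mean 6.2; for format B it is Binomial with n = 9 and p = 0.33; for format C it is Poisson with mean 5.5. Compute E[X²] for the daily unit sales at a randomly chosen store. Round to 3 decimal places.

26.340

For each component E[X²] = Var + (mean)², giving A: 44.64; B: 10.8108; C: 35.75.
Overall E[X²] = 0.26·44.64 + 0.47·10.8108 + 0.27·35.75 = 26.34.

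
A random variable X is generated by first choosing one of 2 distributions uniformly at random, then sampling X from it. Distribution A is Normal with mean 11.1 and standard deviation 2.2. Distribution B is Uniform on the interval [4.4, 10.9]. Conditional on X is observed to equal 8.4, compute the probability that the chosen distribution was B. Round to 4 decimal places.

Likelihoods f(8.4 | ·): A: 0.0853927; B: 0.153846.
Posterior ∝ prior × likelihood. Numerator for B: 0.5·0.153846 = 0.0769231.
Normalizing constant: 0.5·0.0853927 + 0.5·0.153846 = 0.119619.
P(B | observation) = 0.0769231 / 0.119619 = 0.643065.

0.6431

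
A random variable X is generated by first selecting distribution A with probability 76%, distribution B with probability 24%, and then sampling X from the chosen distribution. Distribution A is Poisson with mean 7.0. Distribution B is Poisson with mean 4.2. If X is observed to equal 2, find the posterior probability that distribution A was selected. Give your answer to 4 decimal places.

Likelihoods P(X=2 | ·): A: 0.0223411; B: 0.132261.
Posterior ∝ prior × likelihood. Numerator for A: 0.76·0.0223411 = 0.0169792.
Normalizing constant: 0.76·0.0223411 + 0.24·0.132261 = 0.0487219.
P(A | observation) = 0.0169792 / 0.0487219 = 0.348493.

0.3485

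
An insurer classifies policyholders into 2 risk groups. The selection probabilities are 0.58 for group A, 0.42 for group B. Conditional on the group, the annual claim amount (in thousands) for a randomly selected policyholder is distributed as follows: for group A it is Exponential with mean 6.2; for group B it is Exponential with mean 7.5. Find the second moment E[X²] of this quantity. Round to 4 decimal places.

91.8404

For each component E[X²] = Var + (mean)², giving A: 76.88; B: 112.5.
Overall E[X²] = 0.58·76.88 + 0.42·112.5 = 91.8404.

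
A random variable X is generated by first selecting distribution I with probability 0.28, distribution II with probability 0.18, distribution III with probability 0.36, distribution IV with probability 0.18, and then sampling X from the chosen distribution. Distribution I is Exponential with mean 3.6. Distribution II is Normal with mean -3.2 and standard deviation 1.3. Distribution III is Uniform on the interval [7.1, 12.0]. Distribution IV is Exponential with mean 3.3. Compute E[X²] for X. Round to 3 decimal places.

46.879

For each component E[X²] = Var + (mean)², giving I: 25.92; II: 11.93; III: 93.2033; IV: 21.78.
Overall E[X²] = 0.28·25.92 + 0.18·11.93 + 0.36·93.2033 + 0.18·21.78 = 46.8786.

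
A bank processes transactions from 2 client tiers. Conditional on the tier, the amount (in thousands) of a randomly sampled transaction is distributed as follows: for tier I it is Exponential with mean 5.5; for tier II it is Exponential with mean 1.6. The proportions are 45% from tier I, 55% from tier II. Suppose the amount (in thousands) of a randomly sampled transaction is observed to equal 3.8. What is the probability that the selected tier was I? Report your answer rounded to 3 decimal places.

0.562

Likelihoods f(3.8 | ·): I: 0.0911128; II: 0.0581341.
Posterior ∝ prior × likelihood. Numerator for I: 0.45·0.0911128 = 0.0410008.
Normalizing constant: 0.45·0.0911128 + 0.55·0.0581341 = 0.0729745.
P(I | observation) = 0.0410008 / 0.0729745 = 0.561851.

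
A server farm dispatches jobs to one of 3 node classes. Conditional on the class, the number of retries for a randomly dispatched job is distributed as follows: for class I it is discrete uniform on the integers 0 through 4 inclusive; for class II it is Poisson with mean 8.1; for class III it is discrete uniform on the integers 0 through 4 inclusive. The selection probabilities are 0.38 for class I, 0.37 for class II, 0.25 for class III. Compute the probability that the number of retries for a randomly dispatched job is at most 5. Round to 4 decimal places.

0.6974

Conditional on each class, P(X ≤ 5): I: 1; II: 0.182246; III: 1.
By total probability, P(X ≤ 5) = 0.38·1 + 0.37·0.182246 + 0.25·1 = 0.697431.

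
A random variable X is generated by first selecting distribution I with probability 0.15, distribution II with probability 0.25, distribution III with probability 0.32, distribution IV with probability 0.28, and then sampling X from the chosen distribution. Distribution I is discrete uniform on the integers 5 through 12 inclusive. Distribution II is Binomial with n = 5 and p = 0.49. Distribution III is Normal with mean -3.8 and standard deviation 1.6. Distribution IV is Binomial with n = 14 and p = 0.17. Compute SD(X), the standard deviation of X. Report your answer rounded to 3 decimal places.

4.385

Per component, I: μ=8.5, E[X²]=77.5; II: μ=2.45, E[X²]=7.252; III: μ=-3.8, E[X²]=17; IV: μ=2.38, E[X²]=7.6398.
E[X] = 0.15·8.5 + 0.25·2.45 + 0.32·-3.8 + 0.28·2.38 = 1.3379.
E[X²] = 0.15·77.5 + 0.25·7.252 + 0.32·17 + 0.28·7.6398 = 21.0171.
Var(X) = E[X²] − (E[X])² = 21.0171 − 1.78998 = 19.2272.
SD(X) = √19.2272 = 4.38488.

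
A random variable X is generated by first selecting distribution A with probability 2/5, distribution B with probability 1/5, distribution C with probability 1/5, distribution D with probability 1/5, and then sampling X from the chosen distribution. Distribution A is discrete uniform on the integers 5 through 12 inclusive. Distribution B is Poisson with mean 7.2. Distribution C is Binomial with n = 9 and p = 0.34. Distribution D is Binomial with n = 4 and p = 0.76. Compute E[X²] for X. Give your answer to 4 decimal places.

For each component E[X²] = Var + (mean)², giving A: 77.5; B: 59.04; C: 11.3832; D: 9.9712.
Overall E[X²] = 0.4·77.5 + 0.2·59.04 + 0.2·11.3832 + 0.2·9.9712 = 47.0789.

47.0789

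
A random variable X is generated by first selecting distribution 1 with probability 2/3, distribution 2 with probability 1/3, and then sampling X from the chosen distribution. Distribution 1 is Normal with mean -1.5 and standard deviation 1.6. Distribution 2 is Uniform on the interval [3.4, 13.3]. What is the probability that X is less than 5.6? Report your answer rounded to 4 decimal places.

0.7407

Conditional on each component, P(X < 5.6): 1: 0.999995; 2: 0.222222.
By total probability, P(X < 5.6) = 0.666667·0.999995 + 0.333333·0.222222 = 0.740738.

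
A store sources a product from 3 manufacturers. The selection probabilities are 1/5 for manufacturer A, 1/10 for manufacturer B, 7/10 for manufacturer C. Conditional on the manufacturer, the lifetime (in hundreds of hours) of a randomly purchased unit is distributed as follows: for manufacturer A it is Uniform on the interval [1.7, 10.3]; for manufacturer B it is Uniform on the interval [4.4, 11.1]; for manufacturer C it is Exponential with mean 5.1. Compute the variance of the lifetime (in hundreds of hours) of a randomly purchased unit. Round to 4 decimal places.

20.4800

Per component, A: μ=6, E[X²]=42.1633; B: μ=7.75, E[X²]=63.8033; C: μ=5.1, E[X²]=52.02.
E[X] = 0.2·6 + 0.1·7.75 + 0.7·5.1 = 5.545.
E[X²] = 0.2·42.1633 + 0.1·63.8033 + 0.7·52.02 = 51.227.
Var(X) = E[X²] − (E[X])² = 51.227 − 30.747 = 20.48.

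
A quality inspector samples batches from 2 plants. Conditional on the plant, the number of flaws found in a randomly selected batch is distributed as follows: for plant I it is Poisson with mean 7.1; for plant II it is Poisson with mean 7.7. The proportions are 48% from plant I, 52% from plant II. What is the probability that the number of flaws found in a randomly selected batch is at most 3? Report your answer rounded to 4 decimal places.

Conditional on each plant, P(X ≤ 3): I: 0.0766991; II: 0.0518188.
By total probability, P(X ≤ 3) = 0.48·0.0766991 + 0.52·0.0518188 = 0.0637613.

0.0638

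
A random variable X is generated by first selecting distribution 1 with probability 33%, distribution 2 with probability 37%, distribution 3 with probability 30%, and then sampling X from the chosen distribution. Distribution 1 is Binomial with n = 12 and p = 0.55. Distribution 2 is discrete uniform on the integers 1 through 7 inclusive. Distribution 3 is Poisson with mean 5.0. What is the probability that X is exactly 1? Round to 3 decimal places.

Conditional on each component, P(X = 1): 1: 0.0010113; 2: 0.142857; 3: 0.0336897.
By total probability, P(X = 1) = 0.33·0.0010113 + 0.37·0.142857 + 0.3·0.0336897 = 0.0632978.

0.063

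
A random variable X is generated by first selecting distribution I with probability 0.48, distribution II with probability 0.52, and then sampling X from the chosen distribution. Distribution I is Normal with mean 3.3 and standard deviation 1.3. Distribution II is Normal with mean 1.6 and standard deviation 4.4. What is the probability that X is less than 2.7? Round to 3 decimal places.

Conditional on each component, P(X < 2.7): I: 0.322206; II: 0.598706.
By total probability, P(X < 2.7) = 0.48·0.322206 + 0.52·0.598706 = 0.465986.

0.466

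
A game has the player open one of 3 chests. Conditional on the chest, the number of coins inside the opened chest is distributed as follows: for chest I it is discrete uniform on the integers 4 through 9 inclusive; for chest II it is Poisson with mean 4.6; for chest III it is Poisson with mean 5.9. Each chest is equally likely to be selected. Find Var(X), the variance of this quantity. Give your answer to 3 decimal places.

5.101

Per component, I: μ=6.5, E[X²]=45.1667; II: μ=4.6, E[X²]=25.76; III: μ=5.9, E[X²]=40.71.
E[X] = 0.333333·6.5 + 0.333333·4.6 + 0.333333·5.9 = 5.66667.
E[X²] = 0.333333·45.1667 + 0.333333·25.76 + 0.333333·40.71 = 37.2122.
Var(X) = E[X²] − (E[X])² = 37.2122 − 32.1111 = 5.10111.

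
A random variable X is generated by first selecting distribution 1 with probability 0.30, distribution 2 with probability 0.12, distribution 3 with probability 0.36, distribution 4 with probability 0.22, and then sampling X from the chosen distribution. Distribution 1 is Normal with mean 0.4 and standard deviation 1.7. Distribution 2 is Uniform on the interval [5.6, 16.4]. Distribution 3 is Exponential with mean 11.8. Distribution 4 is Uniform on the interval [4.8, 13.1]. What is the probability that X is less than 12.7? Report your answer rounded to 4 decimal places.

0.8256

Conditional on each component, P(X < 12.7): 1: 1; 2: 0.657407; 3: 0.659136; 4: 0.951807.
By total probability, P(X < 12.7) = 0.3·1 + 0.12·0.657407 + 0.36·0.659136 + 0.22·0.951807 = 0.825575.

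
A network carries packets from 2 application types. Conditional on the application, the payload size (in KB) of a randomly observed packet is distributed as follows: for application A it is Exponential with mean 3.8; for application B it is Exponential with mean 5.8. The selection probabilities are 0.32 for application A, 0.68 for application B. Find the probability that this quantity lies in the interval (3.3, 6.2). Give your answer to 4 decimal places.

0.2231

Conditional on each application, P(3.3 < X < 6.2): A: 0.223993; B: 0.222747.
By total probability, P(3.3 < X < 6.2) = 0.32·0.223993 + 0.68·0.222747 = 0.223146.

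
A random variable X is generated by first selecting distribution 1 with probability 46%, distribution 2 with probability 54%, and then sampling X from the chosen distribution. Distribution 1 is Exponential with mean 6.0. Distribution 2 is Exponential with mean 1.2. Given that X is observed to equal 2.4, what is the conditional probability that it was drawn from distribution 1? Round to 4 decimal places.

Likelihoods f(2.4 | ·): 1: 0.11172; 2: 0.112779.
Posterior ∝ prior × likelihood. Numerator for 1: 0.46·0.11172 = 0.0513912.
Normalizing constant: 0.46·0.11172 + 0.54·0.112779 = 0.112292.
P(1 | observation) = 0.0513912 / 0.112292 = 0.457657.

0.4577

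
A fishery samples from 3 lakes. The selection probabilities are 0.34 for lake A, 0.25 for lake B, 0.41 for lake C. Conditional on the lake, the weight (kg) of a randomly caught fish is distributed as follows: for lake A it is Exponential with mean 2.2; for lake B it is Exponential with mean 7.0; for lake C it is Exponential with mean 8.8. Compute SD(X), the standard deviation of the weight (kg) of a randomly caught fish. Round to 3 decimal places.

7.349

Per component, A: μ=2.2, E[X²]=9.68; B: μ=7, E[X²]=98; C: μ=8.8, E[X²]=154.88.
E[X] = 0.34·2.2 + 0.25·7 + 0.41·8.8 = 6.106.
E[X²] = 0.34·9.68 + 0.25·98 + 0.41·154.88 = 91.292.
Var(X) = E[X²] − (E[X])² = 91.292 − 37.2832 = 54.0088.
SD(X) = √54.0088 = 7.34907.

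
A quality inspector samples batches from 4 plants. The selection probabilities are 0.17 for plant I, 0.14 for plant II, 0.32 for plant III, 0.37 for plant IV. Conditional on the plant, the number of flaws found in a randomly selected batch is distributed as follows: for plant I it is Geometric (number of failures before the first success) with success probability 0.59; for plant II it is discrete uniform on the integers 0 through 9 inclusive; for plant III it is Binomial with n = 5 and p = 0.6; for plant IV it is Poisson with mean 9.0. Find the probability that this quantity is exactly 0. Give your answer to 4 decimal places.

Conditional on each plant, P(X = 0): I: 0.59; II: 0.1; III: 0.01024; IV: 0.00012341.
By total probability, P(X = 0) = 0.17·0.59 + 0.14·0.1 + 0.32·0.01024 + 0.37·0.00012341 = 0.117622.

0.1176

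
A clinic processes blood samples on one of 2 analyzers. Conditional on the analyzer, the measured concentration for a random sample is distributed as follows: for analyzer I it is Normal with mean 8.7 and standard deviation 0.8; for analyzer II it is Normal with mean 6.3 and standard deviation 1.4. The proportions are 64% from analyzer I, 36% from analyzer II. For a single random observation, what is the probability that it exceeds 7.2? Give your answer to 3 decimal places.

0.714

Conditional on each analyzer, P(X > 7.2): I: 0.969604; II: 0.260158.
By total probability, P(X > 7.2) = 0.64·0.969604 + 0.36·0.260158 = 0.714203.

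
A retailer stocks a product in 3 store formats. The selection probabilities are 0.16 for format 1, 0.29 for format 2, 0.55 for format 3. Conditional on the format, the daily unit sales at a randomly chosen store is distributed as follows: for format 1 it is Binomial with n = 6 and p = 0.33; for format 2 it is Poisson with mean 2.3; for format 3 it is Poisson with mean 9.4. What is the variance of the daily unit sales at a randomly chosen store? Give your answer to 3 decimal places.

Per component, 1: μ=1.98, E[X²]=5.247; 2: μ=2.3, E[X²]=7.59; 3: μ=9.4, E[X²]=97.76.
E[X] = 0.16·1.98 + 0.29·2.3 + 0.55·9.4 = 6.1538.
E[X²] = 0.16·5.247 + 0.29·7.59 + 0.55·97.76 = 56.8086.
Var(X) = E[X²] − (E[X])² = 56.8086 − 37.8693 = 18.9394.

18.939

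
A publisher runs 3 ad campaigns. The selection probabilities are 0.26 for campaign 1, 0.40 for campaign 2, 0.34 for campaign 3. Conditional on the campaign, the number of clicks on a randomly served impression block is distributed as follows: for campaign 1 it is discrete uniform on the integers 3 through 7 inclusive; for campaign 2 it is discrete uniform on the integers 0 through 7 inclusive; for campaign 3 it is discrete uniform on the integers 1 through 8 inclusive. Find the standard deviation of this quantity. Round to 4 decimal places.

2.1902

Per component, 1: μ=5, E[X²]=27; 2: μ=3.5, E[X²]=17.5; 3: μ=4.5, E[X²]=25.5.
E[X] = 0.26·5 + 0.4·3.5 + 0.34·4.5 = 4.23.
E[X²] = 0.26·27 + 0.4·17.5 + 0.34·25.5 = 22.69.
Var(X) = E[X²] − (E[X])² = 22.69 − 17.8929 = 4.7971.
SD(X) = √4.7971 = 2.19023.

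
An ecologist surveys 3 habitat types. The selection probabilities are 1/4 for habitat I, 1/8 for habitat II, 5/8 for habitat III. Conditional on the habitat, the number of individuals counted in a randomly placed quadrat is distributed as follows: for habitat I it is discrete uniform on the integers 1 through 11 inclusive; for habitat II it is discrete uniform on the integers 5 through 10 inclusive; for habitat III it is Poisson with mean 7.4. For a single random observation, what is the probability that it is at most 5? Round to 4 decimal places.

Conditional on each habitat, P(X ≤ 5): I: 0.454545; II: 0.166667; III: 0.252557.
By total probability, P(X ≤ 5) = 0.25·0.454545 + 0.125·0.166667 + 0.625·0.252557 = 0.292318.

0.2923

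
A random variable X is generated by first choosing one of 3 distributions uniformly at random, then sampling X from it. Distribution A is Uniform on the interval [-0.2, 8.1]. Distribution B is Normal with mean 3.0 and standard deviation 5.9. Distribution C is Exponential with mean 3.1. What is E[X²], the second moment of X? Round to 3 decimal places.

For each component E[X²] = Var + (mean)², giving A: 21.3433; B: 43.81; C: 19.22.
Overall E[X²] = 0.333333·21.3433 + 0.333333·43.81 + 0.333333·19.22 = 28.1244.

28.124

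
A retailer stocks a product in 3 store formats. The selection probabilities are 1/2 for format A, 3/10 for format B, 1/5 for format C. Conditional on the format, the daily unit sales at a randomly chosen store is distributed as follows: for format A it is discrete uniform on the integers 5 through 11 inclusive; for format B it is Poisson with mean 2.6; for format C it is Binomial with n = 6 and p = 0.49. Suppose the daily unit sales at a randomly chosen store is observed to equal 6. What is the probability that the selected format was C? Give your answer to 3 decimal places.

0.033

Likelihoods P(X=6 | ·): A: 0.142857; B: 0.0318671; C: 0.0138413.
Posterior ∝ prior × likelihood. Numerator for C: 0.2·0.0138413 = 0.00276826.
Normalizing constant: 0.5·0.142857 + 0.3·0.0318671 + 0.2·0.0138413 = 0.0837569.
P(C | observation) = 0.00276826 / 0.0837569 = 0.0330511.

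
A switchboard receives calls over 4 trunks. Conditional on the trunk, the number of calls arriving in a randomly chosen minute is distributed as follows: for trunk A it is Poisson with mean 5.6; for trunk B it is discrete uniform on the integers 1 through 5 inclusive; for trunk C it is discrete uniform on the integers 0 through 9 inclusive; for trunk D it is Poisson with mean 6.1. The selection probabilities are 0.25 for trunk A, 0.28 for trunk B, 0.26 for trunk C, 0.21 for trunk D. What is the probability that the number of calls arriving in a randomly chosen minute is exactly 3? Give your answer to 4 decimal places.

0.1269

Conditional on each trunk, P(X = 3): A: 0.108234; B: 0.2; C: 0.1; D: 0.0848481.
By total probability, P(X = 3) = 0.25·0.108234 + 0.28·0.2 + 0.26·0.1 + 0.21·0.0848481 = 0.126877.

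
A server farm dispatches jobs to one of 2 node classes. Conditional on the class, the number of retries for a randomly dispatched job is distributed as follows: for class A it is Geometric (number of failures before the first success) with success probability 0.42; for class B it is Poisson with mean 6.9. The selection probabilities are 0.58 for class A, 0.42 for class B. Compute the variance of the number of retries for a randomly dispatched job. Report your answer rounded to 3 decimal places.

Per component, A: μ=1.38095, E[X²]=5.19501; B: μ=6.9, E[X²]=54.51.
E[X] = 0.58·1.38095 + 0.42·6.9 = 3.69895.
E[X²] = 0.58·5.19501 + 0.42·54.51 = 25.9073.
Var(X) = E[X²] − (E[X])² = 25.9073 − 13.6822 = 12.2251.

12.225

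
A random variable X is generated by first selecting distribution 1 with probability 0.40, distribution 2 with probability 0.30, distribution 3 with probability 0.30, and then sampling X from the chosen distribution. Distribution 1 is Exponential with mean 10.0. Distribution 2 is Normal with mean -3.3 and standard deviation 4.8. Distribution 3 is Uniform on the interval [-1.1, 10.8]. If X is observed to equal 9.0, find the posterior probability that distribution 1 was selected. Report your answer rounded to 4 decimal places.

Likelihoods f(9.0 | ·): 1: 0.040657; 2: 0.00311739; 3: 0.0840336.
Posterior ∝ prior × likelihood. Numerator for 1: 0.4·0.040657 = 0.0162628.
Normalizing constant: 0.4·0.040657 + 0.3·0.00311739 + 0.3·0.0840336 = 0.0424081.
P(1 | observation) = 0.0162628 / 0.0424081 = 0.383483.

0.3835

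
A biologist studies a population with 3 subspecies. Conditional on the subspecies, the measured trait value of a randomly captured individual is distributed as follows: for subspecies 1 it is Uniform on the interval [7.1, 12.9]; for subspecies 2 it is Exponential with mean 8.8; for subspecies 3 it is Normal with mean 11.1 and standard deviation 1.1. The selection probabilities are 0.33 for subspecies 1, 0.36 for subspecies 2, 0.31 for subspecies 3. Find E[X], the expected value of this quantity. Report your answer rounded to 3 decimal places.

9.909

Component means — 1: 10; 2: 8.8; 3: 11.1.
E[X] = 0.33·10 + 0.36·8.8 + 0.31·11.1 = 9.909.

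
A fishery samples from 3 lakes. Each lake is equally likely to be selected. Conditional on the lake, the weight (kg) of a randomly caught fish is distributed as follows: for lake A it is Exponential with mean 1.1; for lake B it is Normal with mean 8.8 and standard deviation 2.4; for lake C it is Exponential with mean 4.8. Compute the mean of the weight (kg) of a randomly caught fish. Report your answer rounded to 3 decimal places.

4.900

Component means — A: 1.1; B: 8.8; C: 4.8.
E[X] = 0.333333·1.1 + 0.333333·8.8 + 0.333333·4.8 = 4.9.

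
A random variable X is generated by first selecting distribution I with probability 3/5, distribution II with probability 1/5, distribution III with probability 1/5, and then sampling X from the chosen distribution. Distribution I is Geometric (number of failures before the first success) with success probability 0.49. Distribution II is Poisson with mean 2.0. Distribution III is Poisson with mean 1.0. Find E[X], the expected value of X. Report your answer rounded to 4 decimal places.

1.2245

Component means — I: 1.04082; II: 2; III: 1.
E[X] = 0.6·1.04082 + 0.2·2 + 0.2·1 = 1.22449.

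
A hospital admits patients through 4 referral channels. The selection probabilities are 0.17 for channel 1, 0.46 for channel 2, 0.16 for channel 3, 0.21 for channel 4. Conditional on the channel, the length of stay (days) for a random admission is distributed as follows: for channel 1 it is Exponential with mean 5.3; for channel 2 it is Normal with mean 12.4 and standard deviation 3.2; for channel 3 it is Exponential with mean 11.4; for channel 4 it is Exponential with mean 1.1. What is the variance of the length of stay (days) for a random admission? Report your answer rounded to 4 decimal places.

52.0904

Per component, 1: μ=5.3, E[X²]=56.18; 2: μ=12.4, E[X²]=164; 3: μ=11.4, E[X²]=259.92; 4: μ=1.1, E[X²]=2.42.
E[X] = 0.17·5.3 + 0.46·12.4 + 0.16·11.4 + 0.21·1.1 = 8.66.
E[X²] = 0.17·56.18 + 0.46·164 + 0.16·259.92 + 0.21·2.42 = 127.086.
Var(X) = E[X²] − (E[X])² = 127.086 − 74.9956 = 52.0904.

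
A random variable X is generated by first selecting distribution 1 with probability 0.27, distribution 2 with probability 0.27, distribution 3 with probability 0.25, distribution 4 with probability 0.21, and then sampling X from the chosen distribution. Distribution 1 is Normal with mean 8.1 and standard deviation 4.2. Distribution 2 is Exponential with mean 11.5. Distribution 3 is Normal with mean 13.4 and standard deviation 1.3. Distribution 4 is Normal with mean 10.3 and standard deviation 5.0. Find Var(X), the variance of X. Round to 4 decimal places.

Per component, 1: μ=8.1, E[X²]=83.25; 2: μ=11.5, E[X²]=264.5; 3: μ=13.4, E[X²]=181.25; 4: μ=10.3, E[X²]=131.09.
E[X] = 0.27·8.1 + 0.27·11.5 + 0.25·13.4 + 0.21·10.3 = 10.805.
E[X²] = 0.27·83.25 + 0.27·264.5 + 0.25·181.25 + 0.21·131.09 = 166.734.
Var(X) = E[X²] − (E[X])² = 166.734 − 116.748 = 49.9859.

49.9859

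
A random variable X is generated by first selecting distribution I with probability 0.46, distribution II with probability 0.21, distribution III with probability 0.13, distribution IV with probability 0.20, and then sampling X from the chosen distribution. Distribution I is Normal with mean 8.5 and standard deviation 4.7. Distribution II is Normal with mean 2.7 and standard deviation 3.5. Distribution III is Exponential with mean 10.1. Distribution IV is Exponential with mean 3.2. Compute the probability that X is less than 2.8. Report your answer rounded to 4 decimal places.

Conditional on each component, P(X < 2.8): I: 0.11261; II: 0.511397; III: 0.242118; IV: 0.583138.
By total probability, P(X < 2.8) = 0.46·0.11261 + 0.21·0.511397 + 0.13·0.242118 + 0.2·0.583138 = 0.307297.

0.3073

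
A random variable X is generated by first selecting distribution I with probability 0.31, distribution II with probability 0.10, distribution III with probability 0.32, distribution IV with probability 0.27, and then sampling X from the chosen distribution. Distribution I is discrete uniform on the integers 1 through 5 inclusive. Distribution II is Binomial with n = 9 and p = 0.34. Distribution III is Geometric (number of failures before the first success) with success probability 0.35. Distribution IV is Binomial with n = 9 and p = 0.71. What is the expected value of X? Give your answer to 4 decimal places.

3.5556

Component means — I: 3; II: 3.06; III: 1.85714; IV: 6.39.
E[X] = 0.31·3 + 0.1·3.06 + 0.32·1.85714 + 0.27·6.39 = 3.55559.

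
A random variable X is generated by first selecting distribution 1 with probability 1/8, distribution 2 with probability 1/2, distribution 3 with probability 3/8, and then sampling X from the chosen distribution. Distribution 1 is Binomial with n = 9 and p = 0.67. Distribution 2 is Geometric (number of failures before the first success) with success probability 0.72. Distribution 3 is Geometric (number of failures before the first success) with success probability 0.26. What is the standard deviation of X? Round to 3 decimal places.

Per component, 1: μ=6.03, E[X²]=38.3508; 2: μ=0.388889, E[X²]=0.691358; 3: μ=2.84615, E[X²]=19.0473.
E[X] = 0.125·6.03 + 0.5·0.388889 + 0.375·2.84615 = 2.0155.
E[X²] = 0.125·38.3508 + 0.5·0.691358 + 0.375·19.0473 = 12.2823.
Var(X) = E[X²] − (E[X])² = 12.2823 − 4.06225 = 8.22003.
SD(X) = √8.22003 = 2.86706.

2.867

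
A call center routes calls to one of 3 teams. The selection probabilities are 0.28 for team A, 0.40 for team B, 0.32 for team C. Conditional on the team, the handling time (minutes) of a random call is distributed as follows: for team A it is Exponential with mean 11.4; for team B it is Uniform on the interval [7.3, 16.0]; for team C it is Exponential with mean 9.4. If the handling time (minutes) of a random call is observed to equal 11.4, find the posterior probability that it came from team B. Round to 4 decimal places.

0.7059

Likelihoods f(11.4 | ·): A: 0.0322701; B: 0.114943; C: 0.0316355.
Posterior ∝ prior × likelihood. Numerator for B: 0.4·0.114943 = 0.045977.
Normalizing constant: 0.28·0.0322701 + 0.4·0.114943 + 0.32·0.0316355 = 0.065136.
P(B | observation) = 0.045977 / 0.065136 = 0.705862.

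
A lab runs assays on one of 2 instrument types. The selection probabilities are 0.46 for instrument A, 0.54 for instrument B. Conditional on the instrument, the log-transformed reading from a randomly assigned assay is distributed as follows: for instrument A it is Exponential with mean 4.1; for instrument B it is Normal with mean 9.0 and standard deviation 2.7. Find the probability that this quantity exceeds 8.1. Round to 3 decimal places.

0.404

Conditional on each instrument, P(X > 8.1): A: 0.138677; B: 0.630559.
By total probability, P(X > 8.1) = 0.46·0.138677 + 0.54·0.630559 = 0.404293.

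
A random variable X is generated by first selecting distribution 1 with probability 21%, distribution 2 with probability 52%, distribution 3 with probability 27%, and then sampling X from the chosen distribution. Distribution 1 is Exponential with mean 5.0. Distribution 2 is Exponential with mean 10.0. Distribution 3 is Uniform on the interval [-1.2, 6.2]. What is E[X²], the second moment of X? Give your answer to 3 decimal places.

117.420

For each component E[X²] = Var + (mean)², giving 1: 50; 2: 200; 3: 10.8133.
Overall E[X²] = 0.21·50 + 0.52·200 + 0.27·10.8133 = 117.42.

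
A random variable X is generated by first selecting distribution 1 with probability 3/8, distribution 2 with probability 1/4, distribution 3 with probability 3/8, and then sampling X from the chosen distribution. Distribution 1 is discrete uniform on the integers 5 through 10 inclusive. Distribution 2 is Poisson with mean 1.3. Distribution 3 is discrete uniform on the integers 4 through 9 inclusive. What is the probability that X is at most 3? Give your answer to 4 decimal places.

Conditional on each component, P(X ≤ 3): 1: 0; 2: 0.956905; 3: 0.
By total probability, P(X ≤ 3) = 0.375·0 + 0.25·0.956905 + 0.375·0 = 0.239226.

0.2392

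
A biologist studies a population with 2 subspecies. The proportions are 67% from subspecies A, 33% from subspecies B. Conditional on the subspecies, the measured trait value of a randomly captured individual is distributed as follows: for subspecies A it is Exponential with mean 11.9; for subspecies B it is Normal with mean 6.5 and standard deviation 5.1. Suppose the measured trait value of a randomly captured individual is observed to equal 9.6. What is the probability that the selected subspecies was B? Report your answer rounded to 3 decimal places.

Likelihoods f(9.6 | ·): A: 0.0375057; B: 0.0650294.
Posterior ∝ prior × likelihood. Numerator for B: 0.33·0.0650294 = 0.0214597.
Normalizing constant: 0.67·0.0375057 + 0.33·0.0650294 = 0.0465886.
P(B | observation) = 0.0214597 / 0.0465886 = 0.460622.

0.461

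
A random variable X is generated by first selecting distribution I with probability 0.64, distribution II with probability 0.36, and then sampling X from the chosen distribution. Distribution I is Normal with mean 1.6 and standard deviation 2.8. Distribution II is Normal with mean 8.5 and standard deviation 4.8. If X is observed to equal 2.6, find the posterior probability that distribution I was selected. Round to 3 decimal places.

0.859

Likelihoods f(2.6 | ·): I: 0.133676; II: 0.0390474.
Posterior ∝ prior × likelihood. Numerator for I: 0.64·0.133676 = 0.0855529.
Normalizing constant: 0.64·0.133676 + 0.36·0.0390474 = 0.0996099.
P(I | observation) = 0.0855529 / 0.0996099 = 0.858879.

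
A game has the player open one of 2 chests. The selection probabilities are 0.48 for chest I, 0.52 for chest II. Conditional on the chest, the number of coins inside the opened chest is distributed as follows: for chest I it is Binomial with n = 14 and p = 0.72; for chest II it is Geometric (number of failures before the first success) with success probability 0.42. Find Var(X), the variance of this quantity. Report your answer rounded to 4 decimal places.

Per component, I: μ=10.08, E[X²]=104.429; II: μ=1.38095, E[X²]=5.19501.
E[X] = 0.48·10.08 + 0.52·1.38095 = 5.5565.
E[X²] = 0.48·104.429 + 0.52·5.19501 = 52.8272.
Var(X) = E[X²] − (E[X])² = 52.8272 − 30.8746 = 21.9526.

21.9526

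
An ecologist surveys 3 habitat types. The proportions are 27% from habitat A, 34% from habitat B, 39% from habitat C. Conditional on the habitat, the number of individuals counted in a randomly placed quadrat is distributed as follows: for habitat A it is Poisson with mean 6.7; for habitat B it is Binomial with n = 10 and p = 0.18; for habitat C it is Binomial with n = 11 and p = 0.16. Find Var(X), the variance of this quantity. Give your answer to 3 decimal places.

Per component, A: μ=6.7, E[X²]=51.59; B: μ=1.8, E[X²]=4.716; C: μ=1.76, E[X²]=4.576.
E[X] = 0.27·6.7 + 0.34·1.8 + 0.39·1.76 = 3.1074.
E[X²] = 0.27·51.59 + 0.34·4.716 + 0.39·4.576 = 17.3174.
Var(X) = E[X²] − (E[X])² = 17.3174 − 9.65593 = 7.66145.

7.661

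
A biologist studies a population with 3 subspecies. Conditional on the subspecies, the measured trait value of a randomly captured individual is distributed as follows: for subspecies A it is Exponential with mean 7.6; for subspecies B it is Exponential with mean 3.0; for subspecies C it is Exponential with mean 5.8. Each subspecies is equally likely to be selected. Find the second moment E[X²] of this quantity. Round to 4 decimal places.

For each component E[X²] = Var + (mean)², giving A: 115.52; B: 18; C: 67.28.
Overall E[X²] = 0.333333·115.52 + 0.333333·18 + 0.333333·67.28 = 66.9333.

66.9333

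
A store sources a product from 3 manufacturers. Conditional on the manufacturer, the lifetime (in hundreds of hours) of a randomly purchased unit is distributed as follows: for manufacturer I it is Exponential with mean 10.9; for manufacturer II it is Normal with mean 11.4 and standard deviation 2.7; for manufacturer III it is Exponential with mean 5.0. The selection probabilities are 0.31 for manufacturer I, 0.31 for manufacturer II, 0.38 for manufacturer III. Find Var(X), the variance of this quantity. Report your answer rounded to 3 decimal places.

57.541

Per component, I: μ=10.9, E[X²]=237.62; II: μ=11.4, E[X²]=137.25; III: μ=5, E[X²]=50.
E[X] = 0.31·10.9 + 0.31·11.4 + 0.38·5 = 8.813.
E[X²] = 0.31·237.62 + 0.31·137.25 + 0.38·50 = 135.21.
Var(X) = E[X²] − (E[X])² = 135.21 − 77.669 = 57.5407.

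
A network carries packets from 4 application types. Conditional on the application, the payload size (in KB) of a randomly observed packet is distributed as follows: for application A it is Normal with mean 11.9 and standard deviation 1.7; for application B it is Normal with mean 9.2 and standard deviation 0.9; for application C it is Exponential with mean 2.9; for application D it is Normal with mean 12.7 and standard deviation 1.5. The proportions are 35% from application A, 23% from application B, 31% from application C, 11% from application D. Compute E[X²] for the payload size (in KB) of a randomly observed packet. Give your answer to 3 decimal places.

93.432

For each component E[X²] = Var + (mean)², giving A: 144.5; B: 85.45; C: 16.82; D: 163.54.
Overall E[X²] = 0.35·144.5 + 0.23·85.45 + 0.31·16.82 + 0.11·163.54 = 93.4321.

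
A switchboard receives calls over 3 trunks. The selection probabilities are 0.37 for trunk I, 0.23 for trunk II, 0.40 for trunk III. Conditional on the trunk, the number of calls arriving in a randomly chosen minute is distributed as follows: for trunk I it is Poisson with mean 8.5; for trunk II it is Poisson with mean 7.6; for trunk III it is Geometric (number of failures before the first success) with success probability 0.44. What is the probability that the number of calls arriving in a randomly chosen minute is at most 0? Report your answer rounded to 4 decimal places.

0.1762

Conditional on each trunk, P(X ≤ 0): I: 0.000203468; II: 0.000500451; III: 0.44.
By total probability, P(X ≤ 0) = 0.37·0.000203468 + 0.23·0.000500451 + 0.4·0.44 = 0.17619.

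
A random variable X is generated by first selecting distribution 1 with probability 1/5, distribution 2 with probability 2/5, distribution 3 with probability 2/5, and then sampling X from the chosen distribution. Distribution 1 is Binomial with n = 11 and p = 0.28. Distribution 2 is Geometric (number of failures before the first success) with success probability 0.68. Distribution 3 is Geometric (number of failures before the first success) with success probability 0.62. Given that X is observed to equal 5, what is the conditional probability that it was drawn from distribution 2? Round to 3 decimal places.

0.036

Likelihoods P(X=5 | ·): 1: 0.110771; 2: 0.0022817; 3: 0.00491258.
Posterior ∝ prior × likelihood. Numerator for 2: 0.4·0.0022817 = 0.000912681.
Normalizing constant: 0.2·0.110771 + 0.4·0.0022817 + 0.4·0.00491258 = 0.025032.
P(2 | observation) = 0.000912681 / 0.025032 = 0.0364606.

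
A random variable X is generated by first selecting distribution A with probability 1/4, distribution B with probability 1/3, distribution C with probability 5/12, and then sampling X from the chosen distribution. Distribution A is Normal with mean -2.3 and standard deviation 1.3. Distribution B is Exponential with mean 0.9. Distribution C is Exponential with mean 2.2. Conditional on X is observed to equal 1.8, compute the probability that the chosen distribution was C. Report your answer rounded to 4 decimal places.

Likelihoods f(1.8 | ·): A: 0.00212353; B: 0.150373; C: 0.200561.
Posterior ∝ prior × likelihood. Numerator for C: 0.416667·0.200561 = 0.0835669.
Normalizing constant: 0.25·0.00212353 + 0.333333·0.150373 + 0.416667·0.200561 = 0.134222.
P(C | observation) = 0.0835669 / 0.134222 = 0.622602.

0.6226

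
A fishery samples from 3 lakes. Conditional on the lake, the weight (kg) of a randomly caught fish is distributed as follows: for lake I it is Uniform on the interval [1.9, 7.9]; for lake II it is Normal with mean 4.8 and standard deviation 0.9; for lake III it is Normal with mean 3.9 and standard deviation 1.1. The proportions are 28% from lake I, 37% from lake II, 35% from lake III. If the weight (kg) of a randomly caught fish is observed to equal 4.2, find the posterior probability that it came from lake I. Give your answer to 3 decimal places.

0.155

Likelihoods f(4.2 | ·): I: 0.166667; II: 0.354942; III: 0.349435.
Posterior ∝ prior × likelihood. Numerator for I: 0.28·0.166667 = 0.0466667.
Normalizing constant: 0.28·0.166667 + 0.37·0.354942 + 0.35·0.349435 = 0.300297.
P(I | observation) = 0.0466667 / 0.300297 = 0.155401.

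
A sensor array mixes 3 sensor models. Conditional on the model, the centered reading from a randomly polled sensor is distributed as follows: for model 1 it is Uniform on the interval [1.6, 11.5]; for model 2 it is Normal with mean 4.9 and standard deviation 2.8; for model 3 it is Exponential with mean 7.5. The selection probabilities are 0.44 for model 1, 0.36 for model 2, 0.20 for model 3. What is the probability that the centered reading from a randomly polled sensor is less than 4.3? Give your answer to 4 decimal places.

Conditional on each model, P(X < 4.3): 1: 0.272727; 2: 0.415162; 3: 0.436357.
By total probability, P(X < 4.3) = 0.44·0.272727 + 0.36·0.415162 + 0.2·0.436357 = 0.35673.

0.3567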